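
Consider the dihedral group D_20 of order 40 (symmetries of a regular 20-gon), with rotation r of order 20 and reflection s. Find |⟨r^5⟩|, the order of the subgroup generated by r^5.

Computing powers of r^5: the smallest k with (r^5)^k = e is k = 4.

4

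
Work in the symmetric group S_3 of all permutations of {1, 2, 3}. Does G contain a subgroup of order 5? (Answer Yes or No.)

5 does not divide |G| = 6, so by Lagrange no subgroup of order 5 exists.

No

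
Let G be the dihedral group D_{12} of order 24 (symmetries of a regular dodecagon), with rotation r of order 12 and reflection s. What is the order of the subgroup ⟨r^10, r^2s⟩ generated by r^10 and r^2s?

12

|⟨r^10⟩| = 6 and |⟨r^2s⟩| = 2, so |H| is a multiple of lcm(6, 2) = 6 and divides |G| = 24.
Closing under the operation: H = {e, r^2, r^4, r^6, r^8, r^10, s, r^2s, r^4s, r^6s, r^8s, r^10s}, so |H| = 12.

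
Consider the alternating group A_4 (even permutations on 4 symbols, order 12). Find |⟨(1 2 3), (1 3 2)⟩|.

|⟨(1 2 3)⟩| = 3 and |⟨(1 3 2)⟩| = 3, so |H| is a multiple of lcm(3, 3) = 3 and divides |G| = 12.
Closing under the operation: H = {e, (1 2 3), (1 3 2)}, so |H| = 3.

3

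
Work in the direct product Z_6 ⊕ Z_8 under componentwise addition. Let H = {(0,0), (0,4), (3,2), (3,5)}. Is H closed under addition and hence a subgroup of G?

No

(3,2) ∈ H but its inverse (3,6) ∉ H, so H is not a subgroup.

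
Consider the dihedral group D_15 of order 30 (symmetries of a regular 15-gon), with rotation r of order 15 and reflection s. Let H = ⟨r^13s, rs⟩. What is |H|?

10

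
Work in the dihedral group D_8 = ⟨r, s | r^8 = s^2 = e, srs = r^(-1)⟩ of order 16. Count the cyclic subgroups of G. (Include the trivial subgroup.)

Each element a generates a cyclic subgroup ⟨a⟩; distinct elements may generate the same one (a cyclic group of order d has φ(d) generators).
Cyclic subgroups by order — order 1: 1; order 2: 9; order 4: 1; order 8: 1.
Total: 12.

12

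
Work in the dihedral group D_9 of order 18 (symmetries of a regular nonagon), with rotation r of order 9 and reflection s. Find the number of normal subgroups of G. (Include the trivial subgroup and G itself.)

4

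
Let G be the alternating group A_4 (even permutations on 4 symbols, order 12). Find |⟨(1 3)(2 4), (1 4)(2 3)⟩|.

4

|⟨(1 3)(2 4)⟩| = 2 and |⟨(1 4)(2 3)⟩| = 2, so |H| is a multiple of lcm(2, 2) = 2 and divides |G| = 12.
Closing under the operation: H = {e, (1 2)(3 4), (1 3)(2 4), (1 4)(2 3)}, so |H| = 4.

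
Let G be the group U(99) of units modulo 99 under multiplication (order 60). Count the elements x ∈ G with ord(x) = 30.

Enumerating element orders in G gives 24 elements of order 30.

24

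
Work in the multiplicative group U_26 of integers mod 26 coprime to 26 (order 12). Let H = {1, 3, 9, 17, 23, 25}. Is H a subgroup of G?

Yes

|H| = 6 divides |G| = 12, consistent with Lagrange.
H contains the identity, every element's inverse is in H, and H is closed under ·: it is a subgroup.
In fact H = ⟨17⟩.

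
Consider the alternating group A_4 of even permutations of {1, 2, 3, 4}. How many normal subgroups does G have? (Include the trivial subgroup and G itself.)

3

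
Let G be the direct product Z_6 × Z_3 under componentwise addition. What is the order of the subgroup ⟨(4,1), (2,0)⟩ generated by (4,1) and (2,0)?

9

|⟨(4,1)⟩| = 3 and |⟨(2,0)⟩| = 3, so |H| is a multiple of lcm(3, 3) = 3 and divides |G| = 18.
Closing under the operation: H = {(0,0), (0,1), (0,2), (2,0), (2,1), (2,2), (4,0), (4,1), (4,2)}, so |H| = 9.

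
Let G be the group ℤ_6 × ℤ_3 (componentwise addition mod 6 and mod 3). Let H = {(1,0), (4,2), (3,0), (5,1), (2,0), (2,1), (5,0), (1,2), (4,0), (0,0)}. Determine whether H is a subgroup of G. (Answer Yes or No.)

|H| = 10 does not divide |G| = 18, so by Lagrange H is not a subgroup.

No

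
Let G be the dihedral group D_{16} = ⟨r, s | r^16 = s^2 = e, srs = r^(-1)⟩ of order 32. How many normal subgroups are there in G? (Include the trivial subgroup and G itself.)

8

G has 36 subgroups. Checking conjugation-invariance by order — order 1: 1/1 normal; order 2: 1/17 normal; order 4: 1/9 normal; order 8: 1/5 normal; order 16: 3/3 normal; order 32: 1/1 normal.
Total normal subgroups: 8.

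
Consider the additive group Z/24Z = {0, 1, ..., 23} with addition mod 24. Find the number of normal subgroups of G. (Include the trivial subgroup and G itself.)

8

G is abelian, so every subgroup is normal.
G has 8 subgroups in total, hence 8 normal subgroups.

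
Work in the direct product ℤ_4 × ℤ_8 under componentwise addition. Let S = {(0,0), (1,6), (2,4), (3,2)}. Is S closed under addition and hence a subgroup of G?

Yes

|S| = 4 divides |G| = 32, consistent with Lagrange.
S contains the identity, every element's inverse is in S, and S is closed under +: it is a subgroup.
In fact S = ⟨(1,6)⟩.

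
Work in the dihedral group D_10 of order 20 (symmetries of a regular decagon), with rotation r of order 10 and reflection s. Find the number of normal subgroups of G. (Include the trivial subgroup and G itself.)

7

G has 22 subgroups. Checking conjugation-invariance by order — order 1: 1/1 normal; order 2: 1/11 normal; order 4: 0/5 normal; order 5: 1/1 normal; order 10: 3/3 normal; order 20: 1/1 normal.
Total normal subgroups: 7.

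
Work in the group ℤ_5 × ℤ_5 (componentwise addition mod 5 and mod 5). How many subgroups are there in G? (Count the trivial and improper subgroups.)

8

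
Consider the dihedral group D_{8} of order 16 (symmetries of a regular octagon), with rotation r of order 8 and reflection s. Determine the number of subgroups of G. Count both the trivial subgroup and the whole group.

|G| = 16, so by Lagrange every subgroup order divides 16. Divisors: 1, 2, 4, 8, 16.
Subgroups by order — order 1: 1; order 2: 9; order 4: 5; order 8: 3; order 16: 1.
Total: 1 + 9 + 5 + 3 + 1 = 19.

19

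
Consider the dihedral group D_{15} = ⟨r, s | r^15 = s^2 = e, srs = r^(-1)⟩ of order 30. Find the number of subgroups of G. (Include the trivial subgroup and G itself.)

28

|G| = 30, so by Lagrange every subgroup order divides 30. Divisors: 1, 2, 3, 5, 6, 10, 15, 30.
Subgroups by order — order 1: 1; order 2: 15; order 3: 1; order 5: 1; order 6: 5; order 10: 3; order 15: 1; order 30: 1.
Total: 1 + 15 + 1 + 1 + 5 + 3 + 1 + 1 = 28.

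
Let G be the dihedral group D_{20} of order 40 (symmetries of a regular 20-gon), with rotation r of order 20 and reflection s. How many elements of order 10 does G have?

4

The elements of order 10 are: r^2, r^6, r^14, r^18.
That's 4.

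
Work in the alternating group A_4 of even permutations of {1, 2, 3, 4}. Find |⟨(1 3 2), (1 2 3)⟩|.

3

|⟨(1 3 2)⟩| = 3 and |⟨(1 2 3)⟩| = 3, so |H| is a multiple of lcm(3, 3) = 3 and divides |G| = 12.
Closing under the operation: H = {e, (1 2 3), (1 3 2)}, so |H| = 3.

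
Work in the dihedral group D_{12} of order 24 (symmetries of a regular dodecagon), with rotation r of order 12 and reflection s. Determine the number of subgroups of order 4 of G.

|G| = 24 and 4 | 24, so subgroups of order 4 are possible by Lagrange.
The subgroups of order 4 are: {e, r^6, r^4s, r^10s}; {e, r^6, r^5s, r^11s}; {e, r^6, r^2s, r^8s}; {e, r^3, r^6, r^9}; … (7 in all).
So G has 7 subgroups of order 4.

7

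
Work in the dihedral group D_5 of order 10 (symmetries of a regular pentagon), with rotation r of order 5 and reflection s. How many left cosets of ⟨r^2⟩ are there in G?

2

|⟨r^2⟩| = 5 and |G| = 10.
By Lagrange, [G : H] = |G|/|H| = 10/5 = 2.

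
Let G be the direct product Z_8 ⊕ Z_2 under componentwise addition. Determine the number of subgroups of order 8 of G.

3

|G| = 16 and 8 | 16, so subgroups of order 8 are possible by Lagrange.
The subgroups of order 8 are: {(0,0), (0,1), (2,0), (2,1), (4,0), (4,1), (6,0), (6,1)}; {(0,0), (1,0), (2,0), (3,0), (4,0), (5,0), (6,0), (7,0)}; {(0,0), (1,1), (2,0), (3,1), (4,0), (5,1), (6,0), (7,1)}.
So G has 3 subgroups of order 8.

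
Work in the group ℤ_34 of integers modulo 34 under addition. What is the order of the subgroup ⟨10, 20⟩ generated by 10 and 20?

|⟨10⟩| = 17 and |⟨20⟩| = 17, so |H| is a multiple of lcm(17, 17) = 17 and divides |G| = 34.
Closing under the operation: H = {0, 2, 4, 6, 8, 10, 12, 14, 16, 18, 20, 22, 24, 26, 28, 30, 32}, so |H| = 17.

17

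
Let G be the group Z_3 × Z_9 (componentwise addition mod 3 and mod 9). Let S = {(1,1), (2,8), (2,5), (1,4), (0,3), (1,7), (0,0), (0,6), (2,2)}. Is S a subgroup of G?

Yes

|S| = 9 divides |G| = 27, consistent with Lagrange.
S contains the identity, every element's inverse is in S, and S is closed under +: it is a subgroup.
In fact S = ⟨(1,1)⟩.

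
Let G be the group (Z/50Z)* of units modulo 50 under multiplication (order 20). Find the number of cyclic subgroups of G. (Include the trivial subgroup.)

A cyclic subgroup of order d is generated by each of its φ(d) elements of order d, so the cyclic subgroups of order d number (#elements of order d)/φ(d).
Cyclic subgroups by order — order 1: 1; order 2: 1; order 4: 1; order 5: 1; order 10: 1; order 20: 1.
Total: 6.

6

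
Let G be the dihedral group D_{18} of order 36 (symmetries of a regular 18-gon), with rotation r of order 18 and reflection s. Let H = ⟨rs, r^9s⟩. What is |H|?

18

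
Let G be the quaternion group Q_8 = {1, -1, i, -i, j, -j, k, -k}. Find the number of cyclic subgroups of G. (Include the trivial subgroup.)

5

Each element a generates a cyclic subgroup ⟨a⟩; distinct elements may generate the same one (a cyclic group of order d has φ(d) generators).
Cyclic subgroups by order — order 1: 1; order 2: 1; order 4: 3.
Total: 5.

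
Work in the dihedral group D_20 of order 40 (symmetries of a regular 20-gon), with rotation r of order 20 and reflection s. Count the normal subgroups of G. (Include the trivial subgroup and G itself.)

9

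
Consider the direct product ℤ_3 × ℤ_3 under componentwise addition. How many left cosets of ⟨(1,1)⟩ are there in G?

|⟨(1,1)⟩| = 3 and |G| = 9.
By Lagrange, [G : H] = |G|/|H| = 9/3 = 3.

3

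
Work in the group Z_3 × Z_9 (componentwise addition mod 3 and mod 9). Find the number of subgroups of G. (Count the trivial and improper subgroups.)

10

|G| = 27, so by Lagrange every subgroup order divides 27. Divisors: 1, 3, 9, 27.
Subgroups by order — order 1: 1; order 3: 4; order 9: 4; order 27: 1.
Total: 1 + 4 + 4 + 1 = 10.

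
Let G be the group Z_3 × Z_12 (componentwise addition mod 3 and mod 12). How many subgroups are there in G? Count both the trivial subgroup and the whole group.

|G| = 36, so by Lagrange every subgroup order divides 36. Divisors: 1, 2, 3, 4, 6, 9, 12, 18, 36.
Subgroups by order — order 1: 1; order 2: 1; order 3: 4; order 4: 1; order 6: 4; order 9: 1; order 12: 4; order 18: 1; order 36: 1.
Total: 1 + 1 + 4 + 1 + 4 + 1 + 4 + 1 + 1 = 18.

18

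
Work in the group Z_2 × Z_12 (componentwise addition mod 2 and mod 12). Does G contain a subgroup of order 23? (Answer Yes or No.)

No

23 does not divide |G| = 24, so by Lagrange no subgroup of order 23 exists.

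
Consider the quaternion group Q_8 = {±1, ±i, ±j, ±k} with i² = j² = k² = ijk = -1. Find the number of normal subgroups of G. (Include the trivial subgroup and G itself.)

6

G has 6 subgroups. Checking conjugation-invariance by order — order 1: 1/1 normal; order 2: 1/1 normal; order 4: 3/3 normal; order 8: 1/1 normal.
Total normal subgroups: 6.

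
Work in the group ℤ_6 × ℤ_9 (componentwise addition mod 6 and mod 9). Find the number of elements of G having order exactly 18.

18

An element (a,b) has order lcm(ord(a), ord(b)); count pairs with lcm equal to 18.
Enumerating gives 18 such elements.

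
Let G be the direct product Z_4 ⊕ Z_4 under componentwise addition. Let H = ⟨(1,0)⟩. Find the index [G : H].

4

|⟨(1,0)⟩| = 4 and |G| = 16.
By Lagrange, [G : H] = |G|/|H| = 16/4 = 4.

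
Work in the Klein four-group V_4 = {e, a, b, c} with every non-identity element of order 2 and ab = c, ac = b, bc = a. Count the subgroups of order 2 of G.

3

|G| = 4 and 2 | 4, so subgroups of order 2 are possible by Lagrange.
The subgroups of order 2 are: {e, a}; {e, b}; {e, c}.
So G has 3 subgroups of order 2.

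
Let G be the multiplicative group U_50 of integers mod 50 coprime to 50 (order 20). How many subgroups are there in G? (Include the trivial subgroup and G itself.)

6

|G| = 20, so by Lagrange every subgroup order divides 20. Divisors: 1, 2, 4, 5, 10, 20.
Subgroups by order — order 1: 1; order 2: 1; order 4: 1; order 5: 1; order 10: 1; order 20: 1.
Total: 1 + 1 + 1 + 1 + 1 + 1 = 6.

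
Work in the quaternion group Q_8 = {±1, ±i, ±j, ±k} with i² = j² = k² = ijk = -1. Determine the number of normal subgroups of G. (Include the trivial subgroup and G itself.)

G has 6 subgroups. Checking conjugation-invariance by order — order 1: 1/1 normal; order 2: 1/1 normal; order 4: 3/3 normal; order 8: 1/1 normal.
Total normal subgroups: 6.

6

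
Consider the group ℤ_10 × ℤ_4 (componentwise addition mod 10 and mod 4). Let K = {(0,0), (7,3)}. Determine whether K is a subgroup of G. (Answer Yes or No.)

No

(7,3) ∈ K but its inverse (3,1) ∉ K, so K is not a subgroup.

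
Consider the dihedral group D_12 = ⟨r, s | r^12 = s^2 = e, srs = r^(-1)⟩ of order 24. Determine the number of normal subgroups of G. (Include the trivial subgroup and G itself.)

9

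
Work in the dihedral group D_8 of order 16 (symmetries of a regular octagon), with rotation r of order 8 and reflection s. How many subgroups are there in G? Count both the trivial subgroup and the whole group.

|G| = 16, so by Lagrange every subgroup order divides 16. Divisors: 1, 2, 4, 8, 16.
Subgroups by order — order 1: 1; order 2: 9; order 4: 5; order 8: 3; order 16: 1.
Total: 1 + 9 + 5 + 3 + 1 = 19.

19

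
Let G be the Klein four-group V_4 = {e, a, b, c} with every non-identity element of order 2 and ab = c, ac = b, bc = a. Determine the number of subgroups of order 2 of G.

3

|G| = 4 and 2 | 4, so subgroups of order 2 are possible by Lagrange.
The subgroups of order 2 are: {e, a}; {e, b}; {e, c}.
So G has 3 subgroups of order 2.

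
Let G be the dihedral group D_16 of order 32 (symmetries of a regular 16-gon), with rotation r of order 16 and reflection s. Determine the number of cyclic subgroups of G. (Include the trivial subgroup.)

21

A cyclic subgroup of order d is generated by each of its φ(d) elements of order d, so the cyclic subgroups of order d number (#elements of order d)/φ(d).
Cyclic subgroups by order — order 1: 1; order 2: 17; order 4: 1; order 8: 1; order 16: 1.
Total: 21.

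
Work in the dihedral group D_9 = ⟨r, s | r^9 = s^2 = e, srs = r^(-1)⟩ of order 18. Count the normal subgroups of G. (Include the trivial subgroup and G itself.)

G has 16 subgroups. Checking conjugation-invariance by order — order 1: 1/1 normal; order 2: 0/9 normal; order 3: 1/1 normal; order 6: 0/3 normal; order 9: 1/1 normal; order 18: 1/1 normal.
Total normal subgroups: 4.

4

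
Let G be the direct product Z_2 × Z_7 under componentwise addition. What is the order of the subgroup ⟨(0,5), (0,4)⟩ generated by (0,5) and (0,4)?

|⟨(0,5)⟩| = 7 and |⟨(0,4)⟩| = 7, so |H| is a multiple of lcm(7, 7) = 7 and divides |G| = 14.
Closing under the operation: H = {(0,0), (0,1), (0,2), (0,3), (0,4), (0,5), (0,6)}, so |H| = 7.

7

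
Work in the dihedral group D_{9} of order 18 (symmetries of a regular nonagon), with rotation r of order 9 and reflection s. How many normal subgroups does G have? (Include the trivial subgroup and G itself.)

G has 16 subgroups. Checking conjugation-invariance by order — order 1: 1/1 normal; order 2: 0/9 normal; order 3: 1/1 normal; order 6: 0/3 normal; order 9: 1/1 normal; order 18: 1/1 normal.
Total normal subgroups: 4.

4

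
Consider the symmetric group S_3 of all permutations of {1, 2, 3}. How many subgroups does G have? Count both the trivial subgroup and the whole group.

6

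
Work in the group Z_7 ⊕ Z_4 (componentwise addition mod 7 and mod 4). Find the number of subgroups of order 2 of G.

|G| = 28 and 2 | 28, so subgroups of order 2 are possible by Lagrange.
The subgroups of order 2 are: {(0,0), (0,2)}.
So G has 1 subgroup of order 2.

1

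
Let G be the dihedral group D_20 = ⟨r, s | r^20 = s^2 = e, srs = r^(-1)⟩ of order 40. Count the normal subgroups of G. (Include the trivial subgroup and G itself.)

9

G has 48 subgroups. Checking conjugation-invariance by order — order 1: 1/1 normal; order 2: 1/21 normal; order 4: 1/11 normal; order 5: 1/1 normal; order 8: 0/5 normal; order 10: 1/5 normal; order 20: 3/3 normal; order 40: 1/1 normal.
Total normal subgroups: 9.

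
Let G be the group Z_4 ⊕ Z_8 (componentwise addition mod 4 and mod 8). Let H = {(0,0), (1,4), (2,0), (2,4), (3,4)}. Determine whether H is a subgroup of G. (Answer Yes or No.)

No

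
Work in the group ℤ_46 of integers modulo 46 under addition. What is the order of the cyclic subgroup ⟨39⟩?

46

In ℤ_46, the order of an element a is n/gcd(a, n).
gcd(39, 46) = 1, so |⟨39⟩| = 46/1 = 46.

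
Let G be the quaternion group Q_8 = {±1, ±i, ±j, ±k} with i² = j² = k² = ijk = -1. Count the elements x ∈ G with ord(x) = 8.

0

No element of G has order 8 (even though 8 | 8).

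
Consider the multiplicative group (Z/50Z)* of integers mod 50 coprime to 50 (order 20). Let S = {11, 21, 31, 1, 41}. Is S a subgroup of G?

|S| = 5 divides |G| = 20, consistent with Lagrange.
S contains the identity, every element's inverse is in S, and S is closed under ·: it is a subgroup.
In fact S = ⟨21⟩.

Yes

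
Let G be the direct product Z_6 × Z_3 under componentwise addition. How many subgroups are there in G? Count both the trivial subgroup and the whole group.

12

|G| = 18, so by Lagrange every subgroup order divides 18. Divisors: 1, 2, 3, 6, 9, 18.
Subgroups by order — order 1: 1; order 2: 1; order 3: 4; order 6: 4; order 9: 1; order 18: 1.
Total: 1 + 1 + 4 + 4 + 1 + 1 = 12.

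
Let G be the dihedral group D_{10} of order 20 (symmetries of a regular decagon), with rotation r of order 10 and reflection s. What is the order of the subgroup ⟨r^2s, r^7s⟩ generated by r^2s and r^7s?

|⟨r^2s⟩| = 2 and |⟨r^7s⟩| = 2, so |H| is a multiple of lcm(2, 2) = 2 and divides |G| = 20.
Closing under the operation: H = {e, r^5, r^2s, r^7s}, so |H| = 4.

4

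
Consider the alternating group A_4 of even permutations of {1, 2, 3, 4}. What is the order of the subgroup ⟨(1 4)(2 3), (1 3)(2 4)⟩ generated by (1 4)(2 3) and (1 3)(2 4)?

|⟨(1 4)(2 3)⟩| = 2 and |⟨(1 3)(2 4)⟩| = 2, so |H| is a multiple of lcm(2, 2) = 2 and divides |G| = 12.
Closing under the operation: H = {e, (1 2)(3 4), (1 3)(2 4), (1 4)(2 3)}, so |H| = 4.

4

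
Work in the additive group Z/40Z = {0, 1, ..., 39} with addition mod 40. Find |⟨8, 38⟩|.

|⟨8⟩| = 5 and |⟨38⟩| = 20, so |H| is a multiple of lcm(5, 20) = 20 and divides |G| = 40.
Closing under the operation: H = {0, 2, 4, 6, 8, 10, 12, 14, 16, 18, 20, 22, 24, 26, 28, 30, 32, 34, 36, 38}, so |H| = 20.

20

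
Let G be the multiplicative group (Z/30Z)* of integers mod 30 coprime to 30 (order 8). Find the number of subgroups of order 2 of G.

3

|G| = 8 and 2 | 8, so subgroups of order 2 are possible by Lagrange.
The subgroups of order 2 are: {1, 11}; {1, 19}; {1, 29}.
So G has 3 subgroups of order 2.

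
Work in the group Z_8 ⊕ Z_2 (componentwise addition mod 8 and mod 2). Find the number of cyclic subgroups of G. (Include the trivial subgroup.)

8

Each element a generates a cyclic subgroup ⟨a⟩; distinct elements may generate the same one (a cyclic group of order d has φ(d) generators).
Cyclic subgroups by order — order 1: 1; order 2: 3; order 4: 2; order 8: 2.
Total: 8.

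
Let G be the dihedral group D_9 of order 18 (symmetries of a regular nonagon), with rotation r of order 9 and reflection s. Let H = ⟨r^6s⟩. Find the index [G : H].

9

|⟨r^6s⟩| = 2 and |G| = 18.
By Lagrange, [G : H] = |G|/|H| = 18/2 = 9.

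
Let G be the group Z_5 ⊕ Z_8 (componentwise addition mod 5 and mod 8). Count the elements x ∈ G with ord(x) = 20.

8

An element (a,b) has order lcm(ord(a), ord(b)); count pairs with lcm equal to 20.
Enumerating gives 8 such elements.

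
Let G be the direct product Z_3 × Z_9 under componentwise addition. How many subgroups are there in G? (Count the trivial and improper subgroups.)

10

|G| = 27, so by Lagrange every subgroup order divides 27. Divisors: 1, 3, 9, 27.
Subgroups by order — order 1: 1; order 3: 4; order 9: 4; order 27: 1.
Total: 1 + 4 + 4 + 1 = 10.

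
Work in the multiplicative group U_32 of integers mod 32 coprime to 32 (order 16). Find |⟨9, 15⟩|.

|⟨9⟩| = 4 and |⟨15⟩| = 2, so |H| is a multiple of lcm(4, 2) = 4 and divides |G| = 16.
Closing under the operation: H = {1, 7, 9, 15, 17, 23, 25, 31}, so |H| = 8.

8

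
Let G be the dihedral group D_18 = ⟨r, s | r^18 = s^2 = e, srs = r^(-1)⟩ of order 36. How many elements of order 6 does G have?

The elements of order 6 are: r^3, r^15.
That's 2.

2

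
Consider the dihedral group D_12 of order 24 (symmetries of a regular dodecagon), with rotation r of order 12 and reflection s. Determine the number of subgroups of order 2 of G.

13

|G| = 24 and 2 | 24, so subgroups of order 2 are possible by Lagrange.
The subgroups of order 2 are: {e, r^10s}; {e, r^11s}; {e, r^2s}; {e, r^3s}; … (13 in all).
So G has 13 subgroups of order 2.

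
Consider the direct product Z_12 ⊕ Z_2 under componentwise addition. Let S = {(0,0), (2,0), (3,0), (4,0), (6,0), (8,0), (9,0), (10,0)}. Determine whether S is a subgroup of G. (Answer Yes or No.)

Closure fails: (9,0) + (4,0) = (1,0) ∉ S. So S is not a subgroup.

No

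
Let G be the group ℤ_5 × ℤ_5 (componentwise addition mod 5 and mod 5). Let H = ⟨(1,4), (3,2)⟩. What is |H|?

|⟨(1,4)⟩| = 5 and |⟨(3,2)⟩| = 5, so |H| is a multiple of lcm(5, 5) = 5 and divides |G| = 25.
Closing under the operation: H = {(0,0), (1,4), (2,3), (3,2), (4,1)}, so |H| = 5.

5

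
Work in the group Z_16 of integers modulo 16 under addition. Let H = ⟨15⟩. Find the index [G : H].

1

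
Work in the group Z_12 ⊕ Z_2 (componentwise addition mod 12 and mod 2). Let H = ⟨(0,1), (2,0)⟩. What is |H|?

|⟨(0,1)⟩| = 2 and |⟨(2,0)⟩| = 6, so |H| is a multiple of lcm(2, 6) = 6 and divides |G| = 24.
Closing under the operation: H = {(0,0), (0,1), (2,0), (2,1), (4,0), (4,1), (6,0), (6,1), (8,0), (8,1), (10,0), (10,1)}, so |H| = 12.

12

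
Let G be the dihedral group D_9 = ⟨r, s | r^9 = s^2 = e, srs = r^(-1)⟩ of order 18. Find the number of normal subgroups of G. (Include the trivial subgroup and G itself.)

4

G has 16 subgroups. Checking conjugation-invariance by order — order 1: 1/1 normal; order 2: 0/9 normal; order 3: 1/1 normal; order 6: 0/3 normal; order 9: 1/1 normal; order 18: 1/1 normal.
Total normal subgroups: 4.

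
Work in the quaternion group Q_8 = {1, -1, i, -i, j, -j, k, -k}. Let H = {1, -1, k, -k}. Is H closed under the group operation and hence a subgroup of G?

Yes

|H| = 4 divides |G| = 8, consistent with Lagrange.
H contains the identity, every element's inverse is in H, and H is closed under ·: it is a subgroup.
In fact H = ⟨-k⟩.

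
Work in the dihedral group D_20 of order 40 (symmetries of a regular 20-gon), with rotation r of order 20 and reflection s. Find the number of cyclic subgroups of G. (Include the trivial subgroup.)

26

Each element a generates a cyclic subgroup ⟨a⟩; distinct elements may generate the same one (a cyclic group of order d has φ(d) generators).
Cyclic subgroups by order — order 1: 1; order 2: 21; order 4: 1; order 5: 1; order 10: 1; order 20: 1.
Total: 26.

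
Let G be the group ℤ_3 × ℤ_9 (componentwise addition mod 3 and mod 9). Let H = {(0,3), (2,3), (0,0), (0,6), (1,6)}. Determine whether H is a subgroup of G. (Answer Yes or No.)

|H| = 5 does not divide |G| = 27, so by Lagrange H is not a subgroup.

No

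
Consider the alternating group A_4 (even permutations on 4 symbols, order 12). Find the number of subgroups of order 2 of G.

|G| = 12 and 2 | 12, so subgroups of order 2 are possible by Lagrange.
The subgroups of order 2 are: {e, (1 2)(3 4)}; {e, (1 3)(2 4)}; {e, (1 4)(2 3)}.
So G has 3 subgroups of order 2.

3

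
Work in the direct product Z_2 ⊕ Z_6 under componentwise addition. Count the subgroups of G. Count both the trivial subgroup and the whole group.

|G| = 12, so by Lagrange every subgroup order divides 12. Divisors: 1, 2, 3, 4, 6, 12.
Subgroups by order — order 1: 1; order 2: 3; order 3: 1; order 4: 1; order 6: 3; order 12: 1.
Total: 1 + 3 + 1 + 1 + 3 + 1 = 10.

10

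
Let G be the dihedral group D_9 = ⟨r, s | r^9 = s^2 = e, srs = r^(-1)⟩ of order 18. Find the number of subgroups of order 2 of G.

9

|G| = 18 and 2 | 18, so subgroups of order 2 are possible by Lagrange.
The subgroups of order 2 are: {e, r^2s}; {e, r^3s}; {e, r^4s}; {e, r^5s}; … (9 in all).
So G has 9 subgroups of order 2.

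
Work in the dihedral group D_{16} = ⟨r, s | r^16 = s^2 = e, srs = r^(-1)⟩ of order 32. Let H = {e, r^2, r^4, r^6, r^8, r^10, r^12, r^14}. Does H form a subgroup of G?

Yes

|H| = 8 divides |G| = 32, consistent with Lagrange.
H contains the identity, every element's inverse is in H, and H is closed under ·: it is a subgroup.
In fact H = ⟨r^2⟩.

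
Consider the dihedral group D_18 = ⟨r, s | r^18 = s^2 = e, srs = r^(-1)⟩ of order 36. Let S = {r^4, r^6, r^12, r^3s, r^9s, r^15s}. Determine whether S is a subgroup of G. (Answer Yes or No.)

The identity e ∉ S, so S is not a subgroup.

No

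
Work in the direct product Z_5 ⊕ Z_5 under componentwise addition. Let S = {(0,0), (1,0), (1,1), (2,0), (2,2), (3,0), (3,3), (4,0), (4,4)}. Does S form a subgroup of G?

No

|S| = 9 does not divide |G| = 25, so by Lagrange S is not a subgroup.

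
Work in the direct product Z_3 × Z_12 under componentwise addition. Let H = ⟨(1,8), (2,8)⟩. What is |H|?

|⟨(1,8)⟩| = 3 and |⟨(2,8)⟩| = 3, so |H| is a multiple of lcm(3, 3) = 3 and divides |G| = 36.
Closing under the operation: H = {(0,0), (0,4), (0,8), (1,0), (1,4), (1,8), (2,0), (2,4), (2,8)}, so |H| = 9.

9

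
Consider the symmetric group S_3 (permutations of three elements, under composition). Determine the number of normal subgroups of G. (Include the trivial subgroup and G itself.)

G has 6 subgroups. Checking conjugation-invariance by order — order 1: 1/1 normal; order 2: 0/3 normal; order 3: 1/1 normal; order 6: 1/1 normal.
Total normal subgroups: 3.

3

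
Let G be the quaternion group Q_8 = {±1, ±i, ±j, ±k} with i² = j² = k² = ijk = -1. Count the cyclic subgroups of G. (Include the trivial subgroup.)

5

Group the elements of G by the cyclic subgroup they generate; each cyclic subgroup of order d accounts for φ(d) elements.
Cyclic subgroups by order — order 1: 1; order 2: 1; order 4: 3.
Total: 5.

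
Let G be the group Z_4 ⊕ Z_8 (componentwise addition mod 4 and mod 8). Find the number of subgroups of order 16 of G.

|G| = 32 and 16 | 32, so subgroups of order 16 are possible by Lagrange.
The subgroups of order 16 are: {(0,0), (0,1), (0,2), (0,3), (0,4), (0,5), (0,6), (0,7), (2,0), (2,1), (2,2), (2,3), (2,4), (2,5), (2,6), (2,7)}; {(0,0), (0,2), (0,4), (0,6), (1,0), (1,2), (1,4), (1,6), (2,0), (2,2), (2,4), (2,6), (3,0), (3,2), (3,4), (3,6)}; {(0,0), (0,2), (0,4), (0,6), (1,1), (1,3), (1,5), (1,7), (2,0), (2,2), (2,4), (2,6), (3,1), (3,3), (3,5), (3,7)}.
So G has 3 subgroups of order 16.

3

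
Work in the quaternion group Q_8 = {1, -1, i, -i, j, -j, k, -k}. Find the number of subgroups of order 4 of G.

3

|G| = 8 and 4 | 8, so subgroups of order 4 are possible by Lagrange.
The subgroups of order 4 are: {1, -1, i, -i}; {1, -1, j, -j}; {1, -1, k, -k}.
So G has 3 subgroups of order 4.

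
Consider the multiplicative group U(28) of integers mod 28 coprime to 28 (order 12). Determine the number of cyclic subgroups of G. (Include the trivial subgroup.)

8

A cyclic subgroup of order d is generated by each of its φ(d) elements of order d, so the cyclic subgroups of order d number (#elements of order d)/φ(d).
Cyclic subgroups by order — order 1: 1; order 2: 3; order 3: 1; order 6: 3.
Total: 8.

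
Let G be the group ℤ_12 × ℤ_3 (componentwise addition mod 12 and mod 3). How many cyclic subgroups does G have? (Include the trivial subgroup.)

Each element a generates a cyclic subgroup ⟨a⟩; distinct elements may generate the same one (a cyclic group of order d has φ(d) generators).
Cyclic subgroups by order — order 1: 1; order 2: 1; order 3: 4; order 4: 1; order 6: 4; order 12: 4.
Total: 15.

15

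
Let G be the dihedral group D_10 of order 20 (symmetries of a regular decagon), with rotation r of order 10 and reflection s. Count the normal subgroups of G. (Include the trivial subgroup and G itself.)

G has 22 subgroups. Checking conjugation-invariance by order — order 1: 1/1 normal; order 2: 1/11 normal; order 4: 0/5 normal; order 5: 1/1 normal; order 10: 3/3 normal; order 20: 1/1 normal.
Total normal subgroups: 7.

7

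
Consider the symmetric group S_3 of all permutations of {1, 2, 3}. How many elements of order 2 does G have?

The elements of order 2 are: (2 3), (1 2), (1 3).
That's 3.

3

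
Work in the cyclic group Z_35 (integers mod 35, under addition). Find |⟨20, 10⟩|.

|⟨20⟩| = 7 and |⟨10⟩| = 7, so |H| is a multiple of lcm(7, 7) = 7 and divides |G| = 35.
Closing under the operation: H = {0, 5, 10, 15, 20, 25, 30}, so |H| = 7.

7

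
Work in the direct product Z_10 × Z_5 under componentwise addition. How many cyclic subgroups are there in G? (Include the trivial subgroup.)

14

Group the elements of G by the cyclic subgroup they generate; each cyclic subgroup of order d accounts for φ(d) elements.
Cyclic subgroups by order — order 1: 1; order 2: 1; order 5: 6; order 10: 6.
Total: 14.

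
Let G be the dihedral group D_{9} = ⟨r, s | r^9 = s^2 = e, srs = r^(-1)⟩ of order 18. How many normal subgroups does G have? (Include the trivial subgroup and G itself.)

G has 16 subgroups. Checking conjugation-invariance by order — order 1: 1/1 normal; order 2: 0/9 normal; order 3: 1/1 normal; order 6: 0/3 normal; order 9: 1/1 normal; order 18: 1/1 normal.
Total normal subgroups: 4.

4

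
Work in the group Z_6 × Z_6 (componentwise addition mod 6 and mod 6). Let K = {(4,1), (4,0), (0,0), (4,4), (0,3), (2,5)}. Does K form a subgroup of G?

No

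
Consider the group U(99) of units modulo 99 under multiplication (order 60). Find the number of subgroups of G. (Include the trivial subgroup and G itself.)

|G| = 60, so by Lagrange every subgroup order divides 60. Divisors: 1, 2, 3, 4, 5, 6, 10, 12, 15, 20, 30, 60.
Subgroups by order — order 1: 1; order 2: 3; order 3: 1; order 4: 1; order 5: 1; order 6: 3; order 10: 3; order 12: 1; order 15: 1; order 20: 1; order 30: 3; order 60: 1.
Total: 1 + 3 + 1 + 1 + 1 + 3 + 3 + 1 + 1 + 1 + 3 + 1 = 20.

20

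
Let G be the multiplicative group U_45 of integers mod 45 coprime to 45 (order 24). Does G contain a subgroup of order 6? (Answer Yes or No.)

Yes

6 | 24. A subgroup of order 6 is {1, 11, 16, 26, 31, 41}.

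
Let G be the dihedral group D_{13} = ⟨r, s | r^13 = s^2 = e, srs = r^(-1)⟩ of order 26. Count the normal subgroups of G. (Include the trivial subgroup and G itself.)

G has 16 subgroups. Checking conjugation-invariance by order — order 1: 1/1 normal; order 2: 0/13 normal; order 13: 1/1 normal; order 26: 1/1 normal.
Total normal subgroups: 3.

3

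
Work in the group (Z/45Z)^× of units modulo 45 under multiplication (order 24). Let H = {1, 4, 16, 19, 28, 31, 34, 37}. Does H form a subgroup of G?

No

Closure fails: 34 · 37 = 43 ∉ H. So H is not a subgroup.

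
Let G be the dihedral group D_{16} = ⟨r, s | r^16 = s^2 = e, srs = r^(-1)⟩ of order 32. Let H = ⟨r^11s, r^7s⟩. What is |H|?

8

|⟨r^11s⟩| = 2 and |⟨r^7s⟩| = 2, so |H| is a multiple of lcm(2, 2) = 2 and divides |G| = 32.
Closing under the operation: H = {e, r^4, r^8, r^12, r^3s, r^7s, r^11s, r^15s}, so |H| = 8.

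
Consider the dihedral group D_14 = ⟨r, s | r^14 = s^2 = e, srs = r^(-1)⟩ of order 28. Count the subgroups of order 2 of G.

15

|G| = 28 and 2 | 28, so subgroups of order 2 are possible by Lagrange.
The subgroups of order 2 are: {e, r^10s}; {e, r^11s}; {e, r^12s}; {e, r^13s}; … (15 in all).
So G has 15 subgroups of order 2.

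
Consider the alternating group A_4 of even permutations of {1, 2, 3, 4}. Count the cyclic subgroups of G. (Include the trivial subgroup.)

8

Group the elements of G by the cyclic subgroup they generate; each cyclic subgroup of order d accounts for φ(d) elements.
Cyclic subgroups by order — order 1: 1; order 2: 3; order 3: 4.
Total: 8.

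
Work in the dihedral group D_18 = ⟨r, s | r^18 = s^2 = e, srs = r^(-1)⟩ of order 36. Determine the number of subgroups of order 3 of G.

|G| = 36 and 3 | 36, so subgroups of order 3 are possible by Lagrange.
The subgroups of order 3 are: {e, r^6, r^12}.
So G has 1 subgroup of order 3.

1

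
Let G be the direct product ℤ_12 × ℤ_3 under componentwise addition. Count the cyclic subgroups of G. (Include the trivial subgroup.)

Group the elements of G by the cyclic subgroup they generate; each cyclic subgroup of order d accounts for φ(d) elements.
Cyclic subgroups by order — order 1: 1; order 2: 1; order 3: 4; order 4: 1; order 6: 4; order 12: 4.
Total: 15.

15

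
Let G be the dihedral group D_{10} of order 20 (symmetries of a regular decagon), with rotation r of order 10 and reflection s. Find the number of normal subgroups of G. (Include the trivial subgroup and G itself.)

7

G has 22 subgroups. Checking conjugation-invariance by order — order 1: 1/1 normal; order 2: 1/11 normal; order 4: 0/5 normal; order 5: 1/1 normal; order 10: 3/3 normal; order 20: 1/1 normal.
Total normal subgroups: 7.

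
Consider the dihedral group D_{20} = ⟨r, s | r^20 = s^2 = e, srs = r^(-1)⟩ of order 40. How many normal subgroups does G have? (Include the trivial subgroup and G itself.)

G has 48 subgroups. Checking conjugation-invariance by order — order 1: 1/1 normal; order 2: 1/21 normal; order 4: 1/11 normal; order 5: 1/1 normal; order 8: 0/5 normal; order 10: 1/5 normal; order 20: 3/3 normal; order 40: 1/1 normal.
Total normal subgroups: 9.

9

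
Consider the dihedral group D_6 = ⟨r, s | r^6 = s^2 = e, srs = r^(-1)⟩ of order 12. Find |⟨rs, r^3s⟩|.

6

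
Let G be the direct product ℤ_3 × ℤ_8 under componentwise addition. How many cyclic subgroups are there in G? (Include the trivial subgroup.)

8

Each element a generates a cyclic subgroup ⟨a⟩; distinct elements may generate the same one (a cyclic group of order d has φ(d) generators).
Cyclic subgroups by order — order 1: 1; order 2: 1; order 3: 1; order 4: 1; order 6: 1; order 8: 1; order 12: 1; order 24: 1.
Total: 8.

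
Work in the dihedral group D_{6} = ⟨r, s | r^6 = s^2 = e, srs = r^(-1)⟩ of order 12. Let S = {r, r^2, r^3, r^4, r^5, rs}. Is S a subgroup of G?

The identity e ∉ S, so S is not a subgroup.

No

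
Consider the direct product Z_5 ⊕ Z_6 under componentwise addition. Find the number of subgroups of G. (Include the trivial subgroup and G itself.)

8

|G| = 30, so by Lagrange every subgroup order divides 30. Divisors: 1, 2, 3, 5, 6, 10, 15, 30.
Subgroups by order — order 1: 1; order 2: 1; order 3: 1; order 5: 1; order 6: 1; order 10: 1; order 15: 1; order 30: 1.
Total: 1 + 1 + 1 + 1 + 1 + 1 + 1 + 1 = 8.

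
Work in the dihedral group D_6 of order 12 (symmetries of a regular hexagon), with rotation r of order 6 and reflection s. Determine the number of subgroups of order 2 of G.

7

|G| = 12 and 2 | 12, so subgroups of order 2 are possible by Lagrange.
The subgroups of order 2 are: {e, r^2s}; {e, r^3}; {e, r^3s}; {e, r^4s}; … (7 in all).
So G has 7 subgroups of order 2.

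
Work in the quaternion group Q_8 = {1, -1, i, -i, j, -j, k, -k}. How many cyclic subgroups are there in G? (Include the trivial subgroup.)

Group the elements of G by the cyclic subgroup they generate; each cyclic subgroup of order d accounts for φ(d) elements.
Cyclic subgroups by order — order 1: 1; order 2: 1; order 4: 3.
Total: 5.

5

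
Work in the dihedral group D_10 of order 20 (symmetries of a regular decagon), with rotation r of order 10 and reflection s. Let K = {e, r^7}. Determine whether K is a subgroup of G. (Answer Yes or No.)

r^7 ∈ K but its inverse r^3 ∉ K, so K is not a subgroup.

No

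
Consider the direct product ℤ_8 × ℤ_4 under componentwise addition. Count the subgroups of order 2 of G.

3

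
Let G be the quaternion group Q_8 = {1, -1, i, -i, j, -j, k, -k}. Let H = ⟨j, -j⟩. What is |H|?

4

|⟨j⟩| = 4 and |⟨-j⟩| = 4, so |H| is a multiple of lcm(4, 4) = 4 and divides |G| = 8.
Closing under the operation: H = {1, -1, j, -j}, so |H| = 4.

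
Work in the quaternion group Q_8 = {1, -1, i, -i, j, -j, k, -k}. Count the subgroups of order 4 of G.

3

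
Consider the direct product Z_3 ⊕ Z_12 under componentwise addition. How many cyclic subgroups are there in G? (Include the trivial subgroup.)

15

A cyclic subgroup of order d is generated by each of its φ(d) elements of order d, so the cyclic subgroups of order d number (#elements of order d)/φ(d).
Cyclic subgroups by order — order 1: 1; order 2: 1; order 3: 4; order 4: 1; order 6: 4; order 12: 4.
Total: 15.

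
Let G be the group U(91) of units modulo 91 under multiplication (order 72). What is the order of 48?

6

Compute successive powers of 48 mod 91: 48, 29, 27, 22, 55, 1; 48^6 ≡ 1 (mod 91).
So |⟨48⟩| = 6.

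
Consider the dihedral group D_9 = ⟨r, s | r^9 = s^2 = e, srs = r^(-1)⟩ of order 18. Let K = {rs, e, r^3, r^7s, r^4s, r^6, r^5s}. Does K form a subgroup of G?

No

|K| = 7 does not divide |G| = 18, so by Lagrange K is not a subgroup.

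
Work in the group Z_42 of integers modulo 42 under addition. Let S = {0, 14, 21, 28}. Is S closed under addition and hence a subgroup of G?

No

|S| = 4 does not divide |G| = 42, so by Lagrange S is not a subgroup.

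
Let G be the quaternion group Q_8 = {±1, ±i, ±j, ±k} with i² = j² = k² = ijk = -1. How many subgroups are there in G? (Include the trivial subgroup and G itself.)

6

|G| = 8, so by Lagrange every subgroup order divides 8. Divisors: 1, 2, 4, 8.
Subgroups by order — order 1: 1; order 2: 1; order 4: 3; order 8: 1.
Total: 1 + 1 + 3 + 1 = 6.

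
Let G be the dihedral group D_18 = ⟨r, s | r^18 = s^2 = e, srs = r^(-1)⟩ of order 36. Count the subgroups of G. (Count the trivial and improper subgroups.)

|G| = 36, so by Lagrange every subgroup order divides 36. Divisors: 1, 2, 3, 4, 6, 9, 12, 18, 36.
Subgroups by order — order 1: 1; order 2: 19; order 3: 1; order 4: 9; order 6: 7; order 9: 1; order 12: 3; order 18: 3; order 36: 1.
Total: 1 + 19 + 1 + 9 + 7 + 1 + 3 + 3 + 1 = 45.

45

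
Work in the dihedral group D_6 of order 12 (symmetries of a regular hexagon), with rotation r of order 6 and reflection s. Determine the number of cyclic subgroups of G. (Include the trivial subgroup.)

A cyclic subgroup of order d is generated by each of its φ(d) elements of order d, so the cyclic subgroups of order d number (#elements of order d)/φ(d).
Cyclic subgroups by order — order 1: 1; order 2: 7; order 3: 1; order 6: 1.
Total: 10.

10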